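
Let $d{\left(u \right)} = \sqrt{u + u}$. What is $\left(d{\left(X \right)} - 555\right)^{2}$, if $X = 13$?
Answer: $\left(555 - \sqrt{26}\right)^{2} \approx 3.0239 \cdot 10^{5}$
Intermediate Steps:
$d{\left(u \right)} = \sqrt{2} \sqrt{u}$ ($d{\left(u \right)} = \sqrt{2 u} = \sqrt{2} \sqrt{u}$)
$\left(d{\left(X \right)} - 555\right)^{2} = \left(\sqrt{2} \sqrt{13} - 555\right)^{2} = \left(\sqrt{26} - 555\right)^{2} = \left(-555 + \sqrt{26}\right)^{2}$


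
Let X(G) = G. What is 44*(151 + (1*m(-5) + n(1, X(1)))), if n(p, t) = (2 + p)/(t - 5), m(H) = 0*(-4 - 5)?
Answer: 6611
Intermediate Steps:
m(H) = 0 (m(H) = 0*(-9) = 0)
n(p, t) = (2 + p)/(-5 + t)
44*(151 + (1*m(-5) + n(1, X(1)))) = 44*(151 + (1*0 + (2 + 1)/(-5 + 1))) = 44*(151 + (0 + 3/(-4))) = 44*(151 + (0 - ¼*3)) = 44*(151 + (0 - ¾)) = 44*(151 - ¾) = 44*(601/4) = 6611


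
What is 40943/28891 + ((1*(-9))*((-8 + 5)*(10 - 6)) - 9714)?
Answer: -277486003/28891 ≈ -9604.6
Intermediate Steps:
40943/28891 + ((1*(-9))*((-8 + 5)*(10 - 6)) - 9714) = 40943*(1/28891) + (-(-27)*4 - 9714) = 40943/28891 + (-9*(-12) - 9714) = 40943/28891 + (108 - 9714) = 40943/28891 - 9606 = -277486003/28891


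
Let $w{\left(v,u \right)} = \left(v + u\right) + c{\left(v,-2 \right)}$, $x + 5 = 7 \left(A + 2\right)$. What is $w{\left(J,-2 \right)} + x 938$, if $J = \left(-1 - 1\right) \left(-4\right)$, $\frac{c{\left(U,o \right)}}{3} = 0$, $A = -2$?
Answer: $-4684$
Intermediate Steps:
$x = -5$ ($x = -5 + 7 \left(-2 + 2\right) = -5 + 7 \cdot 0 = -5 + 0 = -5$)
$c{\left(U,o \right)} = 0$ ($c{\left(U,o \right)} = 3 \cdot 0 = 0$)
$J = 8$ ($J = \left(-2\right) \left(-4\right) = 8$)
$w{\left(v,u \right)} = u + v$ ($w{\left(v,u \right)} = \left(v + u\right) + 0 = \left(u + v\right) + 0 = u + v$)
$w{\left(J,-2 \right)} + x 938 = \left(-2 + 8\right) - 4690 = 6 - 4690 = -4684$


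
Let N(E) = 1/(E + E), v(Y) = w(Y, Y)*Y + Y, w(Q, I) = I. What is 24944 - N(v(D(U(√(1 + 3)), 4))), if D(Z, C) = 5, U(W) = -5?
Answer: 1496639/60 ≈ 24944.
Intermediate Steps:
v(Y) = Y + Y² (v(Y) = Y*Y + Y = Y² + Y = Y + Y²)
N(E) = 1/(2*E)
24944 - N(v(D(U(√(1 + 3)), 4))) = 24944 - 1/(2*(5*(1 + 5))) = 24944 - 1/(2*(5*6)) = 24944 - 1/(2*30) = 24944 - 1*1/60 = 24944 - 1/60 = 1496639/60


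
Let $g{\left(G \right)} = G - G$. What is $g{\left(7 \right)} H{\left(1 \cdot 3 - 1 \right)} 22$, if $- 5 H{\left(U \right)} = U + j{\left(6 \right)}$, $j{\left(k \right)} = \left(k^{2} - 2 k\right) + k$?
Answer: $0$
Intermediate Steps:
$g{\left(G \right)} = 0$
$j{\left(k \right)} = k^{2} - k$
$H{\left(U \right)} = -6 - \frac{U}{5}$ ($H{\left(U \right)} = - \frac{U + 6 \left(-1 + 6\right)}{5} = - \frac{U + 6 \cdot 5}{5} = - \frac{U + 30}{5} = - \frac{30 + U}{5} = -6 - \frac{U}{5}$)
$g{\left(7 \right)} H{\left(1 \cdot 3 - 1 \right)} 22 = 0 \left(-6 - \frac{1 \cdot 3 - 1}{5}\right) 22 = 0 \left(-6 - \frac{3 - 1}{5}\right) 22 = 0 \left(-6 - \frac{2}{5}\right) 22 = 0 \left(- \frac{32}{5}\right) 22 = 0 \cdot 22 = 0$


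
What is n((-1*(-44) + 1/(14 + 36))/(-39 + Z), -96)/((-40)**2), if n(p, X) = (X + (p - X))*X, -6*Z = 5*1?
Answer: 19809/298750 ≈ 0.066306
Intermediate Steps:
Z = -5/6 ≈ -0.83333
n(p, X) = X*p (n(p, X) = p*X = X*p)
n((-1*(-44) + 1/(14 + 36))/(-39 + Z), -96)/((-40)**2) = (-96*(-1*(-44) + 1/(14 + 36))/(-39 - 5/6))/((-40)**2) = -96*(44 + 1/50)/(-239/6)/1600 = -96*(44 + 1/50)*(-6)/239*(1/1600) = -105648*(-6)/(25*239)*(1/1600) = -96*(-6603/5975)*(1/1600) = (633888/5975)*(1/1600) = 19809/298750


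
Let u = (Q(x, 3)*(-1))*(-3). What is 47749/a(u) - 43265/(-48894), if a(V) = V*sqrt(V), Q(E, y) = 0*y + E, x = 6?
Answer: 43265/48894 + 47749*sqrt(2)/108 ≈ 626.14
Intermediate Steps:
Q(E, y) = E (Q(E, y) = 0 + E = E)
u = 18 (u = (6*(-1))*(-3) = -6*(-3) = 18)
a(V) = V**(3/2)
47749/a(u) - 43265/(-48894) = 47749/(18**(3/2)) - 43265/(-48894) = 47749/((54*sqrt(2))) - 43265*(-1/48894) = 47749*(sqrt(2)/108) + 43265/48894 = 47749*sqrt(2)/108 + 43265/48894 = 43265/48894 + 47749*sqrt(2)/108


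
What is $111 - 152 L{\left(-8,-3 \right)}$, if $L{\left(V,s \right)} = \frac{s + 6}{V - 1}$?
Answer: $\frac{485}{3} \approx 161.67$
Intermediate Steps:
$L{\left(V,s \right)} = \frac{6 + s}{-1 + V}$
$111 - 152 L{\left(-8,-3 \right)} = 111 - 152 \frac{6 - 3}{-1 - 8} = 111 - 152 \frac{1}{-9} \cdot 3 = 111 - 152 \left(\left(- \frac{1}{9}\right) 3\right) = 111 - - \frac{152}{3} = 111 + \frac{152}{3} = \frac{485}{3}$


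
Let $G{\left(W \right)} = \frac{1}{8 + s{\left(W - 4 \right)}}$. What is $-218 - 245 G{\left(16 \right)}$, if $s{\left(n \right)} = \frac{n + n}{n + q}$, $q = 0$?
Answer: $- \frac{485}{2} \approx -242.5$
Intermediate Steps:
$s{\left(n \right)} = 2$ ($s{\left(n \right)} = \frac{n + n}{n + 0} = \frac{2 n}{n} = 2$)
$G{\left(W \right)} = \frac{1}{10}$ ($G{\left(W \right)} = \frac{1}{8 + 2} = \frac{1}{10}$)
$-218 - 245 G{\left(16 \right)} = -218 - \frac{49}{2} = - \frac{485}{2}$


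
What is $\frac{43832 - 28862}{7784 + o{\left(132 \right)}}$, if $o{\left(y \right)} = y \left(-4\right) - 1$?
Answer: $\frac{2994}{1451} \approx 2.0634$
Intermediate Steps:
$o{\left(y \right)} = -1 - 4 y$ ($o{\left(y \right)} = - 4 y - 1 = -1 - 4 y$)
$\frac{43832 - 28862}{7784 + o{\left(132 \right)}} = \frac{43832 - 28862}{7784 - 529} = \frac{14970}{7784 - 529} = \frac{14970}{7255} = 14970 \cdot \frac{1}{7255} = \frac{2994}{1451}$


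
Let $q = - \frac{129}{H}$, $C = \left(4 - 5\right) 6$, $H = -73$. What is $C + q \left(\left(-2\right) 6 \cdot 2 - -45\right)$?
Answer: $\frac{2271}{73} \approx 31.11$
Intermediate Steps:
$C = -6$ ($C = \left(-1\right) 6 = -6$)
$q = \frac{129}{73}$ ($q = - \frac{129}{-73} = \left(-129\right) \left(- \frac{1}{73}\right) = \frac{129}{73} \approx 1.7671$)
$C + q \left(\left(-2\right) 6 \cdot 2 - -45\right) = -6 + \frac{129 \left(\left(-2\right) 6 \cdot 2 - -45\right)}{73} = -6 + \frac{129 \left(\left(-12\right) 2 + 45\right)}{73} = -6 + \frac{129 \left(-24 + 45\right)}{73} = -6 + \frac{129}{73} \cdot 21 = -6 + \frac{2709}{73} = \frac{2271}{73}$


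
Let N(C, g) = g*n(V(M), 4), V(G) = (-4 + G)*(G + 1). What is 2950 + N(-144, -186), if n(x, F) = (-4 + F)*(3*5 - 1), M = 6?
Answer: 2950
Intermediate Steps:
V(G) = (1 + G)*(-4 + G) (V(G) = (-4 + G)*(1 + G) = (1 + G)*(-4 + G))
n(x, F) = -56 + 14*F (n(x, F) = (-4 + F)*(15 - 1) = (-4 + F)*14 = -56 + 14*F)
N(C, g) = 0 (N(C, g) = g*(-56 + 14*4) = g*(-56 + 56) = g*0 = 0)
2950 + N(-144, -186) = 2950 + 0 = 2950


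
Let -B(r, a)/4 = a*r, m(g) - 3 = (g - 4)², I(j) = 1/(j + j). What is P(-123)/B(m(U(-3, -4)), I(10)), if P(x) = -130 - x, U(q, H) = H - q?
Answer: 5/4 ≈ 1.2500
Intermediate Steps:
I(j) = 1/(2*j)
m(g) = 3 + (-4 + g)² (m(g) = 3 + (g - 4)² = 3 + (-4 + g)²)
B(r, a) = -4*a*r
P(-123)/B(m(U(-3, -4)), I(10)) = (-130 - 1*(-123))/((-4*(½)/10*(3 + (-4 + (-4 - 1*(-3)))²))) = (-130 + 123)/((-4*(½)*(⅒)*(3 + (-4 + (-4 + 3))²))) = -7*(-5/(3 + (-4 - 1)²)) = -7*(-5/(3 + (-5)²)) = -7*(-5/(3 + 25)) = -7/((-4*1/20*28)) = -7/(-28/5) = -7*(-5/28) = 5/4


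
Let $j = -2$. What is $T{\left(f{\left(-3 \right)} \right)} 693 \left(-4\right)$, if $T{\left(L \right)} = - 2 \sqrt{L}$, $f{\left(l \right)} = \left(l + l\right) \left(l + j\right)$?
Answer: $5544 \sqrt{30} \approx 30366.0$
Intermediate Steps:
$f{\left(l \right)} = 2 l \left(-2 + l\right)$ ($f{\left(l \right)} = \left(l + l\right) \left(l - 2\right) = 2 l \left(-2 + l\right)$)
$T{\left(f{\left(-3 \right)} \right)} 693 \left(-4\right) = - 2 \sqrt{2 \left(-3\right) \left(-2 - 3\right)} 693 \left(-4\right) = - 2 \sqrt{2 \left(-3\right) \left(-5\right)} \left(-2772\right) = - 2 \sqrt{30} \left(-2772\right) = 5544 \sqrt{30}$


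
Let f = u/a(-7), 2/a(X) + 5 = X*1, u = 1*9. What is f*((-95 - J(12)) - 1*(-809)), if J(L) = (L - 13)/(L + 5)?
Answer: -655506/17 ≈ -38559.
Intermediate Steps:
J(L) = (-13 + L)/(5 + L)
u = 9
a(X) = 2/(-5 + X) (a(X) = 2/(-5 + X*1) = 2/(-5 + X))
f = -54 (f = 9/((2/(-5 - 7))) = 9/((2/(-12))) = 9/((2*(-1/12))) = 9/(-⅙) = 9*(-6) = -54)
f*((-95 - J(12)) - 1*(-809)) = -54*((-95 - (-13 + 12)/(5 + 12)) - 1*(-809)) = -54*((-95 - (-1)/17) + 809) = -54*((-95 - 1*(-1/17)) + 809) = -54*((-95 + 1/17) + 809) = -54*(-1614/17 + 809) = -54*12139/17 = -655506/17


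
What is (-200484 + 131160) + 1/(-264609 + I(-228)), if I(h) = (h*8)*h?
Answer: -10486156211/151263 ≈ -69324.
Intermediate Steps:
I(h) = 8*h² (I(h) = (8*h)*h = 8*h²)
(-200484 + 131160) + 1/(-264609 + I(-228)) = (-200484 + 131160) + 1/(-264609 + 8*(-228)²) = -69324 + 1/(-264609 + 8*51984) = -69324 + 1/(-264609 + 415872) = -69324 + 1/151263 = -10486156211/151263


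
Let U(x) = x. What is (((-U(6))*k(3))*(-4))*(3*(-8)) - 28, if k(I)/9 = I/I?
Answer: -5212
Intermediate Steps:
k(I) = 9 (k(I) = 9*(I/I) = 9*1 = 9)
(((-U(6))*k(3))*(-4))*(3*(-8)) - 28 = ((-1*6*9)*(-4))*(3*(-8)) - 28 = (-6*9*(-4))*(-24) - 28 = -54*(-4)*(-24) - 28 = 216*(-24) - 28 = -5184 - 28 = -5212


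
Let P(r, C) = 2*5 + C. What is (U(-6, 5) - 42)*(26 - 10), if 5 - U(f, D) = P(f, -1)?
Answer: -736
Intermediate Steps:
P(r, C) = 10 + C
U(f, D) = -4 (U(f, D) = 5 - (10 - 1) = 5 - 1*9 = 5 - 9 = -4)
(U(-6, 5) - 42)*(26 - 10) = (-4 - 42)*(26 - 10) = -46*16 = -736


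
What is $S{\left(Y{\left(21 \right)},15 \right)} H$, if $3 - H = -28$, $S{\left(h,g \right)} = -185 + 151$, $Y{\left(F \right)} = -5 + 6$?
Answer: $-1054$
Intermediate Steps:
$Y{\left(F \right)} = 1$
$S{\left(h,g \right)} = -34$
$H = 31$ ($H = 3 - -28 = 3 + 28 = 31$)
$S{\left(Y{\left(21 \right)},15 \right)} H = \left(-34\right) 31 = -1054$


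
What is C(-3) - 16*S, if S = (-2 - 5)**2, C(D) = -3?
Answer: -787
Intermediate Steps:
S = 49 (S = (-7)**2 = 49)
C(-3) - 16*S = -3 - 16*49 = -3 - 784 = -787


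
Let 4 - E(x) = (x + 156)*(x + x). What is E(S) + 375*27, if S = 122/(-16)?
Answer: 396535/32 ≈ 12392.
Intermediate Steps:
S = -61/8 (S = 122*(-1/16) = -61/8 ≈ -7.6250)
E(x) = 4 - 2*x*(156 + x) (E(x) = 4 - (x + 156)*(x + x) = 4 - (156 + x)*2*x = 4 - 2*x*(156 + x))
E(S) + 375*27 = (4 - 312*(-61/8) - 2*(-61/8)²) + 375*27 = (4 + 2379 - 2*3721/64) + 10125 = (4 + 2379 - 3721/32) + 10125 = 72535/32 + 10125 = 396535/32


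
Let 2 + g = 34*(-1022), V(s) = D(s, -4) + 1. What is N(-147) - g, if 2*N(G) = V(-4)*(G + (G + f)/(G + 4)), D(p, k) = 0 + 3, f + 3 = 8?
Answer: 4927492/143 ≈ 34458.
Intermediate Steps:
f = 5 (f = -3 + 8 = 5)
D(p, k) = 3
V(s) = 4 (V(s) = 3 + 1 = 4)
g = -34750 (g = -2 + 34*(-1022) = -2 - 34748 = -34750)
N(G) = 2*G + 2*(5 + G)/(4 + G) (N(G) = (4*(G + (G + 5)/(G + 4)))/2 = (4*(G + (5 + G)/(4 + G)))/2 = (4*G + 4*(5 + G)/(4 + G))/2 = 2*G + 2*(5 + G)/(4 + G))
N(-147) - g = 2*(5 + (-147)² + 5*(-147))/(4 - 147) - 1*(-34750) = 2*(5 + 21609 - 735)/(-143) + 34750 = 2*(-1/143)*20879 + 34750 = -41758/143 + 34750 = 4927492/143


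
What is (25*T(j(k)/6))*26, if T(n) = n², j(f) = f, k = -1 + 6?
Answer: 8125/18 ≈ 451.39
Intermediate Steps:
k = 5
(25*T(j(k)/6))*26 = (25*(5/6)²)*26 = (25*(5*(⅙))²)*26 = (25*(⅚)²)*26 = (25*(25/36))*26 = (625/36)*26 = 8125/18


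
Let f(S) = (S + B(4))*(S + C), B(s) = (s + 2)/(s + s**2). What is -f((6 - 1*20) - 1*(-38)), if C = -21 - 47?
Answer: 5346/5 ≈ 1069.2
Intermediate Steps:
B(s) = (2 + s)/(s + s**2)
C = -68
f(S) = (-68 + S)*(3/10 + S) (f(S) = (S + (2 + 4)/(4*(1 + 4)))*(S - 68) = (S + (1/4)*6/5)*(-68 + S) = (S + (1/4)*(1/5)*6)*(-68 + S) = (S + 3/10)*(-68 + S) = (3/10 + S)*(-68 + S) = (-68 + S)*(3/10 + S))
-f((6 - 1*20) - 1*(-38)) = -(-102/5 + ((6 - 1*20) - 1*(-38))**2 - 677*((6 - 1*20) - 1*(-38))/10) = -(-102/5 + ((6 - 20) + 38)**2 - 677*((6 - 20) + 38)/10) = -(-102/5 + (-14 + 38)**2 - 677*(-14 + 38)/10) = -(-102/5 + 24**2 - 677/10*24) = -(-102/5 + 576 - 8124/5) = -1*(-5346/5) = 5346/5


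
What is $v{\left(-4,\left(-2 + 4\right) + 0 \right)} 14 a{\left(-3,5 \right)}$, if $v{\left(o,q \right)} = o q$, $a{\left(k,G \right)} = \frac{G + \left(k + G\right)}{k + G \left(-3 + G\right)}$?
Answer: $-112$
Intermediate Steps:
$a{\left(k,G \right)} = \frac{k + 2 G}{k + G \left(-3 + G\right)}$ ($a{\left(k,G \right)} = \frac{G + \left(G + k\right)}{k + G \left(-3 + G\right)} = \frac{k + 2 G}{k + G \left(-3 + G\right)}$)
$v{\left(-4,\left(-2 + 4\right) + 0 \right)} 14 a{\left(-3,5 \right)} = - 4 \left(\left(-2 + 4\right) + 0\right) 14 \frac{-3 + 2 \cdot 5}{-3 + 5^{2} - 15} = - 4 \left(2 + 0\right) 14 \frac{-3 + 10}{-3 + 25 - 15} = \left(-4\right) 2 \cdot 14 \cdot \frac{1}{7} \cdot 7 = \left(-8\right) 14 \cdot \frac{1}{7} \cdot 7 = \left(-112\right) 1 = -112$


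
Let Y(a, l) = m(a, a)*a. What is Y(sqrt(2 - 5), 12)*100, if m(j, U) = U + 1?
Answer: -300 + 100*I*sqrt(3) ≈ -300.0 + 173.21*I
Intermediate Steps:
m(j, U) = 1 + U
Y(a, l) = a*(1 + a) (Y(a, l) = (1 + a)*a = a*(1 + a))
Y(sqrt(2 - 5), 12)*100 = (sqrt(2 - 5)*(1 + sqrt(2 - 5)))*100 = (sqrt(-3)*(1 + sqrt(-3)))*100 = ((I*sqrt(3))*(1 + I*sqrt(3)))*100 = (I*sqrt(3)*(1 + I*sqrt(3)))*100 = 100*I*sqrt(3)*(1 + I*sqrt(3))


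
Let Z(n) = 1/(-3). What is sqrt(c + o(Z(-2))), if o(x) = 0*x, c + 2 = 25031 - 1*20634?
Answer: sqrt(4395) ≈ 66.295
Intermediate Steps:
Z(n) = -1/3
c = 4395 (c = -2 + (25031 - 1*20634) = -2 + (25031 - 20634) = -2 + 4397 = 4395)
o(x) = 0
sqrt(c + o(Z(-2))) = sqrt(4395 + 0) = sqrt(4395)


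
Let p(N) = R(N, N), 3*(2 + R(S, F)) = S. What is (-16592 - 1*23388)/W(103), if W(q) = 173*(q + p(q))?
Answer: -59970/35119 ≈ -1.7076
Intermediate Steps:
R(S, F) = -2 + S/3
p(N) = -2 + N/3
W(q) = -346 + 692*q/3 (W(q) = 173*(q + (-2 + q/3)) = 173*(-2 + 4*q/3) = -346 + 692*q/3)
(-16592 - 1*23388)/W(103) = (-16592 - 1*23388)/(-346 + (692/3)*103) = (-16592 - 23388)/(-346 + 71276/3) = -39980/70238/3 = -39980*3/70238 = -59970/35119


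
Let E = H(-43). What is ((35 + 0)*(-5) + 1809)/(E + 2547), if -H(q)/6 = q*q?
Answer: -1634/8547 ≈ -0.19118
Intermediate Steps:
H(q) = -6*q**2 (H(q) = -6*q*q = -6*q**2)
E = -11094 (E = -6*(-43)**2 = -6*1849 = -11094)
((35 + 0)*(-5) + 1809)/(E + 2547) = ((35 + 0)*(-5) + 1809)/(-11094 + 2547) = (35*(-5) + 1809)/(-8547) = (-175 + 1809)*(-1/8547) = 1634*(-1/8547) = -1634/8547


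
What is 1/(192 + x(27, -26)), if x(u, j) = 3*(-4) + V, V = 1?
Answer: 1/181 ≈ 0.0055249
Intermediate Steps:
x(u, j) = -11 (x(u, j) = 3*(-4) + 1 = -12 + 1 = -11)
1/(192 + x(27, -26)) = 1/(192 - 11) = 1/181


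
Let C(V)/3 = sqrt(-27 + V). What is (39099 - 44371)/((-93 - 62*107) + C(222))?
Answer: 17732372/22625387 + 7908*sqrt(195)/22625387 ≈ 0.78862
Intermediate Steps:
C(V) = 3*sqrt(-27 + V)
(39099 - 44371)/((-93 - 62*107) + C(222)) = (39099 - 44371)/((-93 - 62*107) + 3*sqrt(-27 + 222)) = -5272/((-93 - 6634) + 3*sqrt(195)) = -5272/(-6727 + 3*sqrt(195))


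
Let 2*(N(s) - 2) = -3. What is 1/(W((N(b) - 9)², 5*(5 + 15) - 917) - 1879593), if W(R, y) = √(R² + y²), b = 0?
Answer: -30073488/56525906767039 - 4*√10763345/56525906767039 ≈ -5.3226e-7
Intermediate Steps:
N(s) = ½ (N(s) = 2 + (½)*(-3) = 2 - 3/2 = ½)
1/(W((N(b) - 9)², 5*(5 + 15) - 917) - 1879593) = 1/(√(((½ - 9)²)² + (5*(5 + 15) - 917)²) - 1879593) = 1/(√(((-17/2)²)² + (5*20 - 917)²) - 1879593) = 1/(√((289/4)² + (100 - 917)²) - 1879593) = 1/(√(83521/16 + (-817)²) - 1879593) = 1/(√(83521/16 + 667489) - 1879593) = 1/(√(10763345/16) - 1879593) = 1/(√10763345/4 - 1879593) = 1/(-1879593 + √10763345/4)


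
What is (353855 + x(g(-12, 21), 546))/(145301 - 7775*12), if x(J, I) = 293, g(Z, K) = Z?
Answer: 354148/52001 ≈ 6.8104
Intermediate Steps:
(353855 + x(g(-12, 21), 546))/(145301 - 7775*12) = (353855 + 293)/(145301 - 7775*12) = 354148/(145301 - 93300) = 354148/52001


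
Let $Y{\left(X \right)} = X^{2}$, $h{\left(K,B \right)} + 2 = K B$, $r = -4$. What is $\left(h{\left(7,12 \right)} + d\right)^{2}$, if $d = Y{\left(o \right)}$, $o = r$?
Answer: $9604$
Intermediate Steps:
$h{\left(K,B \right)} = -2 + B K$ ($h{\left(K,B \right)} = -2 + K B = -2 + B K$)
$o = -4$
$d = 16$ ($d = \left(-4\right)^{2} = 16$)
$\left(h{\left(7,12 \right)} + d\right)^{2} = \left(\left(-2 + 12 \cdot 7\right) + 16\right)^{2} = \left(\left(-2 + 84\right) + 16\right)^{2} = \left(82 + 16\right)^{2} = 98^{2} = 9604$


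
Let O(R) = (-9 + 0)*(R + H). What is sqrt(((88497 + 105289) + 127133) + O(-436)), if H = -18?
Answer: sqrt(325005) ≈ 570.09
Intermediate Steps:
O(R) = 162 - 9*R (O(R) = (-9 + 0)*(R - 18) = -9*(-18 + R) = 162 - 9*R)
sqrt(((88497 + 105289) + 127133) + O(-436)) = sqrt(((88497 + 105289) + 127133) + (162 - 9*(-436))) = sqrt((193786 + 127133) + (162 + 3924)) = sqrt(320919 + 4086) = sqrt(325005)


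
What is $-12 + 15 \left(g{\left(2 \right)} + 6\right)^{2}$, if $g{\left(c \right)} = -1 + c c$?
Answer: $1203$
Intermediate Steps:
$g{\left(c \right)} = -1 + c^{2}$
$-12 + 15 \left(g{\left(2 \right)} + 6\right)^{2} = -12 + 15 \left(\left(-1 + 2^{2}\right) + 6\right)^{2} = -12 + 15 \left(\left(-1 + 4\right) + 6\right)^{2} = -12 + 15 \left(3 + 6\right)^{2} = -12 + 15 \cdot 9^{2} = -12 + 15 \cdot 81 = -12 + 1215 = 1203$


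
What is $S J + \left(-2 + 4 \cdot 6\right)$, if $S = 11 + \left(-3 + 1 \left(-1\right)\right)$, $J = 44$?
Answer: $330$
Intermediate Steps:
$S = 7$ ($S = 11 - 4 = 7$)
$S J + \left(-2 + 4 \cdot 6\right) = 7 \cdot 44 + \left(-2 + 4 \cdot 6\right) = 308 + \left(-2 + 24\right) = 308 + 22 = 330$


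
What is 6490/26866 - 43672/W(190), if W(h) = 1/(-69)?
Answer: 40478575589/13433 ≈ 3.0134e+6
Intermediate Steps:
W(h) = -1/69
6490/26866 - 43672/W(190) = 6490/26866 - 43672/(-1/69) = 6490*(1/26866) - 43672*(-69) = 3245/13433 + 3013368 = 40478575589/13433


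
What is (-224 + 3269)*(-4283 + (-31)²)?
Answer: -10115490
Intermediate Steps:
(-224 + 3269)*(-4283 + (-31)²) = 3045*(-4283 + 961) = 3045*(-3322) = -10115490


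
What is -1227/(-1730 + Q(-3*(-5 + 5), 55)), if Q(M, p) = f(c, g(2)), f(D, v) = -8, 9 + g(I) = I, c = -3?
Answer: 1227/1738 ≈ 0.70598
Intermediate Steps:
g(I) = -9 + I
Q(M, p) = -8
-1227/(-1730 + Q(-3*(-5 + 5), 55)) = -1227/(-1730 - 8) = -1227/(-1738) = -1227*(-1/1738) = 1227/1738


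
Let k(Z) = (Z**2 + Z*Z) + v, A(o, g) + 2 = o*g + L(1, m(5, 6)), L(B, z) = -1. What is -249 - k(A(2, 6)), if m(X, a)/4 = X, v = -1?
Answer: -410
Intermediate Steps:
m(X, a) = 4*X
A(o, g) = -3 + g*o (A(o, g) = -2 + (o*g - 1) = -2 + (g*o - 1) = -2 + (-1 + g*o) = -3 + g*o)
k(Z) = -1 + 2*Z**2 (k(Z) = (Z**2 + Z*Z) - 1 = (Z**2 + Z**2) - 1 = 2*Z**2 - 1 = -1 + 2*Z**2)
-249 - k(A(2, 6)) = -249 - (-1 + 2*(-3 + 6*2)**2) = -249 - (-1 + 2*(-3 + 12)**2) = -249 - (-1 + 2*9**2) = -249 - (-1 + 2*81) = -249 - (-1 + 162) = -249 - 1*161 = -249 - 161 = -410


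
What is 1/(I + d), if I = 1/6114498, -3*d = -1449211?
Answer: 2038166/984577529009 ≈ 2.0701e-6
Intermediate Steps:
d = 1449211/3 (d = -1/3*(-1449211) = 1449211/3 ≈ 4.8307e+5)
I = 1/6114498 ≈ 1.6355e-7
1/(I + d) = 1/(1/6114498 + 1449211/3) = 1/(984577529009/2038166) = 2038166/984577529009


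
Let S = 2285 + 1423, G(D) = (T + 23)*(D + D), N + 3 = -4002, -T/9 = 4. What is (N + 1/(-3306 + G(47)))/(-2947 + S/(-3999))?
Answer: 24173476453/17793169936 ≈ 1.3586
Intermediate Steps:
T = -36 (T = -9*4 = -36)
N = -4005 (N = -3 - 4002 = -4005)
G(D) = -26*D (G(D) = (-36 + 23)*(D + D) = -26*D)
S = 3708
(N + 1/(-3306 + G(47)))/(-2947 + S/(-3999)) = (-4005 + 1/(-3306 - 26*47))/(-2947 + 3708/(-3999)) = (-4005 + 1/(-3306 - 1222))/(-2947 + 3708*(-1/3999)) = (-4005 + 1/(-4528))/(-2947 - 1236/1333) = (-4005 - 1/4528)/(-3929587/1333) = -18134641/4528*(-1333/3929587) = 24173476453/17793169936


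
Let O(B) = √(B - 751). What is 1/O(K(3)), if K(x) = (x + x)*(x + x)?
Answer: -I*√715/715 ≈ -0.037398*I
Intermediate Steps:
K(x) = 4*x² (K(x) = (2*x)*(2*x) = 4*x²)
O(B) = √(-751 + B)
1/O(K(3)) = 1/(√(-751 + 4*3²)) = 1/(√(-751 + 4*9)) = 1/(√(-751 + 36)) = 1/(√(-715)) = 1/(I*√715) = -I*√715/715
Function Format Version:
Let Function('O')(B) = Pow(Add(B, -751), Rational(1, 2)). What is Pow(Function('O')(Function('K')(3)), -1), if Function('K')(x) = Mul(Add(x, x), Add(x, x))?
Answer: Mul(Rational(-1, 715), I, Pow(715, Rational(1, 2))) ≈ Mul(-0.037398, I)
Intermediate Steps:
Function('K')(x) = Mul(4, Pow(x, 2)) (Function('K')(x) = Mul(Mul(2, x), Mul(2, x)) = Mul(4, Pow(x, 2)))
Function('O')(B) = Pow(Add(-751, B), Rational(1, 2))
Pow(Function('O')(Function('K')(3)), -1) = Pow(Pow(Add(-751, Mul(4, Pow(3, 2))), Rational(1, 2)), -1) = Pow(Pow(Add(-751, Mul(4, 9)), Rational(1, 2)), -1) = Pow(Pow(Add(-751, 36), Rational(1, 2)), -1) = Pow(Pow(-715, Rational(1, 2)), -1) = Pow(Mul(I, Pow(715, Rational(1, 2))), -1) = Mul(Rational(-1, 715), I, Pow(715, Rational(1, 2)))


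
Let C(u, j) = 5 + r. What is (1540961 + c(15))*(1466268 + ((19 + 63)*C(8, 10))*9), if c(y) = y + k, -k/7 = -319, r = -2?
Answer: 2266174638738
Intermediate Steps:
k = 2233 (k = -7*(-319) = 2233)
C(u, j) = 3 (C(u, j) = 5 - 2 = 3)
c(y) = 2233 + y (c(y) = y + 2233 = 2233 + y)
(1540961 + c(15))*(1466268 + ((19 + 63)*C(8, 10))*9) = (1540961 + (2233 + 15))*(1466268 + ((19 + 63)*3)*9) = (1540961 + 2248)*(1466268 + (82*3)*9) = 1543209*(1466268 + 246*9) = 1543209*(1466268 + 2214) = 1543209*1468482 = 2266174638738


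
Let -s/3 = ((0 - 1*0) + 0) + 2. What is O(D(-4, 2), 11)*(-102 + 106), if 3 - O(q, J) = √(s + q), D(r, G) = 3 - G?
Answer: 12 - 4*I*√5 ≈ 12.0 - 8.9443*I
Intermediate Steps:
s = -6 (s = -3*(((0 - 1*0) + 0) + 2) = -3*(((0 + 0) + 0) + 2) = -3*((0 + 0) + 2) = -3*(0 + 2) = -3*2 = -6)
O(q, J) = 3 - √(-6 + q)
O(D(-4, 2), 11)*(-102 + 106) = (3 - √(-6 + (3 - 1*2)))*(-102 + 106) = (3 - √(-6 + (3 - 2)))*4 = (3 - √(-6 + 1))*4 = (3 - √(-5))*4 = (3 - I*√5)*4 = 12 - 4*I*√5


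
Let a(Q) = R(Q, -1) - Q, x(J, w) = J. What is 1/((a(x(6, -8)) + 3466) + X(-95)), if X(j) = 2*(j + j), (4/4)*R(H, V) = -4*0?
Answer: 1/3080 ≈ 0.00032468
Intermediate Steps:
R(H, V) = 0 (R(H, V) = -4*0 = 0)
X(j) = 4*j (X(j) = 2*(2*j) = 4*j)
a(Q) = -Q (a(Q) = 0 - Q = -Q)
1/((a(x(6, -8)) + 3466) + X(-95)) = 1/((-1*6 + 3466) + 4*(-95)) = 1/((-6 + 3466) - 380) = 1/(3460 - 380) = 1/3080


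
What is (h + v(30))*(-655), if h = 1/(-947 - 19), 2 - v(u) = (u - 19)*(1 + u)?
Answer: 214496125/966 ≈ 2.2205e+5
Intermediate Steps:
v(u) = 2 - (1 + u)*(-19 + u) (v(u) = 2 - (u - 19)*(1 + u) = 2 - (-19 + u)*(1 + u) = 2 - (1 + u)*(-19 + u))
h = -1/966 (h = 1/(-966) = -1/966 ≈ -0.0010352)
(h + v(30))*(-655) = (-1/966 + (21 - 1*30² + 18*30))*(-655) = (-1/966 + (21 - 1*900 + 540))*(-655) = (-1/966 + (21 - 900 + 540))*(-655) = (-1/966 - 339)*(-655) = -327475/966*(-655) = 214496125/966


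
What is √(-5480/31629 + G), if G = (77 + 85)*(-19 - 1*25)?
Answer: 68*I*√1542166782/31629 ≈ 84.428*I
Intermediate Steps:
G = -7128 (G = 162*(-19 - 25) = 162*(-44) = -7128)
√(-5480/31629 + G) = √(-5480/31629 - 7128) = √(-225456992/31629) = 68*I*√1542166782/31629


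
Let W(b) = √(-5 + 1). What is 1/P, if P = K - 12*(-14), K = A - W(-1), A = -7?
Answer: 161/25925 + 2*I/25925 ≈ 0.0062102 + 7.7146e-5*I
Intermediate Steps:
W(b) = 2*I (W(b) = √(-4) = 2*I)
K = -7 - 2*I ≈ -7.0 - 2.0*I
P = 161 - 2*I (P = (-7 - 2*I) - 12*(-14) = (-7 - 2*I) + 168 = 161 - 2*I ≈ 161.0 - 2.0*I)
1/P = 1/(161 - 2*I) = (161 + 2*I)/25925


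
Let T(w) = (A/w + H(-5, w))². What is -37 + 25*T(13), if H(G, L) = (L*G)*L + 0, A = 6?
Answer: 3013454772/169 ≈ 1.7831e+7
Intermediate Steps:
H(G, L) = G*L² (H(G, L) = (G*L)*L + 0 = G*L² + 0 = G*L²)
T(w) = (-5*w² + 6/w)² (T(w) = (6/w - 5*w²)² = (-5*w² + 6/w)²)
-37 + 25*T(13) = -37 + 25*((6 - 5*13³)²/13²) = -37 + 25*((6 - 5*2197)²/169) = -37 + 25*((6 - 10985)²/169) = -37 + 25*((1/169)*(-10979)²) = -37 + 25*((1/169)*120538441) = -37 + 25*(120538441/169) = -37 + 3013461025/169 = 3013454772/169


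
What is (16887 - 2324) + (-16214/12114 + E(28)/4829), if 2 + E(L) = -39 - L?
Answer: 425917304803/29249253 ≈ 14562.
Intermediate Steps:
E(L) = -41 - L (E(L) = -2 + (-39 - L) = -41 - L)
(16887 - 2324) + (-16214/12114 + E(28)/4829) = (16887 - 2324) + (-16214/12114 + (-41 - 1*28)/4829) = 14563 + (-16214*1/12114 + (-41 - 28)*(1/4829)) = 14563 + (-8107/6057 - 69*1/4829) = 14563 + (-8107/6057 - 69/4829) = 14563 - 39566636/29249253 = 425917304803/29249253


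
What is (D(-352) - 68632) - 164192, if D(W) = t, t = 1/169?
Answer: -39347255/169 ≈ -2.3282e+5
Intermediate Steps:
t = 1/169 ≈ 0.0059172
D(W) = 1/169
(D(-352) - 68632) - 164192 = (1/169 - 68632) - 164192 = -11598807/169 - 164192 = -39347255/169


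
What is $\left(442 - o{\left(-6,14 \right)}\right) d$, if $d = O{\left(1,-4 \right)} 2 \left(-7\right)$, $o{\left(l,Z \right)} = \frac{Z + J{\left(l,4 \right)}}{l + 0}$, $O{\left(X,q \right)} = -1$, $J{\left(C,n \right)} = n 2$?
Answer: $\frac{18718}{3} \approx 6239.3$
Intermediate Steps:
$J{\left(C,n \right)} = 2 n$
$o{\left(l,Z \right)} = \frac{8 + Z}{l}$ ($o{\left(l,Z \right)} = \frac{Z + 2 \cdot 4}{l + 0} = \frac{Z + 8}{l} = \frac{8 + Z}{l}$)
$d = 14$ ($d = \left(-1\right) 2 \left(-7\right) = \left(-2\right) \left(-7\right) = 14$)
$\left(442 - o{\left(-6,14 \right)}\right) d = \left(442 - \frac{8 + 14}{-6}\right) 14 = \left(442 - \left(- \frac{1}{6}\right) 22\right) 14 = \left(442 - - \frac{11}{3}\right) 14 = \left(442 + \frac{11}{3}\right) 14 = \frac{1337}{3} \cdot 14 = \frac{18718}{3}$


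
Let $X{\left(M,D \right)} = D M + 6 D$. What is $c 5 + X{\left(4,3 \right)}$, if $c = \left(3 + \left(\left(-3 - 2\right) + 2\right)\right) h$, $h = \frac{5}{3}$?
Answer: $30$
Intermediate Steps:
$X{\left(M,D \right)} = 6 D + D M$
$h = \frac{5}{3}$ ($h = 5 \cdot \frac{1}{3} = \frac{5}{3} \approx 1.6667$)
$c = 0$ ($c = \left(3 + \left(\left(-3 - 2\right) + 2\right)\right) \frac{5}{3} = \left(3 + \left(-5 + 2\right)\right) \frac{5}{3} = \left(3 - 3\right) \frac{5}{3} = 0 \cdot \frac{5}{3} = 0$)
$c 5 + X{\left(4,3 \right)} = 0 \cdot 5 + 3 \left(6 + 4\right) = 0 + 3 \cdot 10 = 0 + 30 = 30$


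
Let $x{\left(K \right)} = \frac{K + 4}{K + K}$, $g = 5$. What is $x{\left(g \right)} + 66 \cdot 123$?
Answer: $\frac{81189}{10} \approx 8118.9$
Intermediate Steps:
$x{\left(K \right)} = \frac{4 + K}{2 K}$
$x{\left(g \right)} + 66 \cdot 123 = \frac{4 + 5}{2 \cdot 5} + 66 \cdot 123 = \frac{1}{2} \cdot \frac{1}{5} \cdot 9 + 8118 = \frac{9}{10} + 8118 = \frac{81189}{10}$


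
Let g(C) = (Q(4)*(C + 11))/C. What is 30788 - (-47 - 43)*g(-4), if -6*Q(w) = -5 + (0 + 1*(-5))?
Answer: 61051/2 ≈ 30526.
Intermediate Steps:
Q(w) = 5/3 (Q(w) = -(-5 + (0 + 1*(-5)))/6 = -(-5 + (0 - 5))/6 = -(-5 - 5)/6 = -1/6*(-10) = 5/3)
g(C) = (55/3 + 5*C/3)/C (g(C) = (5*(C + 11)/3)/C = (5*(11 + C)/3)/C = (55/3 + 5*C/3)/C)
30788 - (-47 - 43)*g(-4) = 30788 - (-47 - 43)*(5/3)*(11 - 4)/(-4) = 30788 - (-90)*(5/3)*(-1/4)*7 = 30788 - (-90)*(-35)/12 = 30788 - 1*525/2 = 30788 - 525/2 = 61051/2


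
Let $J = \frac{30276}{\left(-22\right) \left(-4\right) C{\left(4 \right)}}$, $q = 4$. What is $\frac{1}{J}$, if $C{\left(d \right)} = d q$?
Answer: $\frac{352}{7569} \approx 0.046505$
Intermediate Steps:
$C{\left(d \right)} = 4 d$ ($C{\left(d \right)} = d 4 = 4 d$)
$J = \frac{7569}{352}$ ($J = \frac{30276}{\left(-22\right) \left(-4\right) 4 \cdot 4} = \frac{30276}{88 \cdot 16} = \frac{30276}{1408} = 30276 \cdot \frac{1}{1408} = \frac{7569}{352} \approx 21.503$)
$\frac{1}{J} = \frac{1}{\frac{7569}{352}} = \frac{352}{7569}$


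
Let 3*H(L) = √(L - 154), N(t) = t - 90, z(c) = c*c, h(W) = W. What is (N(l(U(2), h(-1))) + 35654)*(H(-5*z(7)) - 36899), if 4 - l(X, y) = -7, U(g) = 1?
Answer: -1312681925 + 35575*I*√399/3 ≈ -1.3127e+9 + 2.3687e+5*I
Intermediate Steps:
z(c) = c²
l(X, y) = 11 (l(X, y) = 4 - 1*(-7) = 4 + 7 = 11)
N(t) = -90 + t
H(L) = √(-154 + L)/3 (H(L) = √(L - 154)/3 = √(-154 + L)/3)
(N(l(U(2), h(-1))) + 35654)*(H(-5*z(7)) - 36899) = ((-90 + 11) + 35654)*(√(-154 - 5*7²)/3 - 36899) = (-79 + 35654)*(√(-154 - 5*49)/3 - 36899) = 35575*(√(-154 - 245)/3 - 36899) = 35575*(√(-399)/3 - 36899) = 35575*((I*√399)/3 - 36899) = 35575*(I*√399/3 - 36899) = 35575*(-36899 + I*√399/3) = -1312681925 + 35575*I*√399/3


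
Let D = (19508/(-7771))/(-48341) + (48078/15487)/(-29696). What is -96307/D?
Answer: 8319278265856736394752/4544556882721 ≈ 1.8306e+9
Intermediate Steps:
D = -4544556882721/86382903276571136 (D = (19508*(-1/7771))*(-1/48341) + (48078*(1/15487))*(-1/29696) = -19508/7771*(-1/48341) + (48078/15487)*(-1/29696) = 19508/375657911 - 24039/229950976 = -4544556882721/86382903276571136 ≈ -5.2609e-5)
-96307/D = -96307/(-4544556882721/86382903276571136) = -96307*(-86382903276571136/4544556882721) = 8319278265856736394752/4544556882721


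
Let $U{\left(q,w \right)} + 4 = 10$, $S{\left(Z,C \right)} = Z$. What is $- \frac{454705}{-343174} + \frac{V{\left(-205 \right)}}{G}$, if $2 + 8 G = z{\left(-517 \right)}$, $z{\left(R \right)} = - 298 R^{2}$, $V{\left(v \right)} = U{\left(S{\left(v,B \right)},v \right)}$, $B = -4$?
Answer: $\frac{3018183547589}{2277878166798} \approx 1.325$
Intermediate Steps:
$U{\left(q,w \right)} = 6$ ($U{\left(q,w \right)} = -4 + 10 = 6$)
$V{\left(v \right)} = 6$
$G = - \frac{19913031}{2}$ ($G = - \frac{1}{4} + \frac{\left(-298\right) \left(-517\right)^{2}}{8} = - \frac{1}{4} + \frac{\left(-298\right) 267289}{8} = - \frac{1}{4} + \frac{1}{8} \left(-79652122\right) = - \frac{1}{4} - \frac{39826061}{4} = - \frac{19913031}{2} \approx -9.9565 \cdot 10^{6}$)
$- \frac{454705}{-343174} + \frac{V{\left(-205 \right)}}{G} = - \frac{454705}{-343174} + \frac{6}{- \frac{19913031}{2}} = \left(-454705\right) \left(- \frac{1}{343174}\right) + 6 \left(- \frac{2}{19913031}\right) = \frac{454705}{343174} - \frac{4}{6637677} = \frac{3018183547589}{2277878166798}$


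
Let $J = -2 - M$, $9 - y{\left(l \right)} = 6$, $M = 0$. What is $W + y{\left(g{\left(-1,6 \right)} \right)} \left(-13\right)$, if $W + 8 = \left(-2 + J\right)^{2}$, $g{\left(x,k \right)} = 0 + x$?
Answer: $-31$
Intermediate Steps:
$g{\left(x,k \right)} = x$
$y{\left(l \right)} = 3$ ($y{\left(l \right)} = 9 - 6 = 3$)
$J = -2$ ($J = -2 - 0 = -2 + 0 = -2$)
$W = 8$ ($W = -8 + \left(-2 - 2\right)^{2} = -8 + \left(-4\right)^{2} = -8 + 16 = 8$)
$W + y{\left(g{\left(-1,6 \right)} \right)} \left(-13\right) = 8 + 3 \left(-13\right) = 8 - 39 = -31$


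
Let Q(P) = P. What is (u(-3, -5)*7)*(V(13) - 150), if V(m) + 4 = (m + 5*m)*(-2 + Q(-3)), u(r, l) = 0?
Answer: 0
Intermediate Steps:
V(m) = -4 - 30*m (V(m) = -4 + (m + 5*m)*(-2 - 3) = -4 + (6*m)*(-5) = -4 - 30*m)
(u(-3, -5)*7)*(V(13) - 150) = (0*7)*((-4 - 30*13) - 150) = 0*((-4 - 390) - 150) = 0*(-394 - 150) = 0*(-544) = 0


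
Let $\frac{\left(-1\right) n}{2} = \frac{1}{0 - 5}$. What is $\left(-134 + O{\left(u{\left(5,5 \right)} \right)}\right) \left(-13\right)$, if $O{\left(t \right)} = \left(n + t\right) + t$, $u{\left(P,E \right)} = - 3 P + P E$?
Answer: $\frac{7384}{5} \approx 1476.8$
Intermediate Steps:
$n = \frac{2}{5}$ ($n = - \frac{2}{0 - 5} = - \frac{2}{-5} = \left(-2\right) \left(- \frac{1}{5}\right) = \frac{2}{5} \approx 0.4$)
$u{\left(P,E \right)} = - 3 P + E P$
$O{\left(t \right)} = \frac{2}{5} + 2 t$ ($O{\left(t \right)} = \left(\frac{2}{5} + t\right) + t = \frac{2}{5} + 2 t$)
$\left(-134 + O{\left(u{\left(5,5 \right)} \right)}\right) \left(-13\right) = \left(-134 + \left(\frac{2}{5} + 2 \cdot 5 \left(-3 + 5\right)\right)\right) \left(-13\right) = \left(-134 + \left(\frac{2}{5} + 2 \cdot 5 \cdot 2\right)\right) \left(-13\right) = \left(-134 + \left(\frac{2}{5} + 2 \cdot 10\right)\right) \left(-13\right) = \left(-134 + \left(\frac{2}{5} + 20\right)\right) \left(-13\right) = \left(-134 + \frac{102}{5}\right) \left(-13\right) = \left(- \frac{568}{5}\right) \left(-13\right) = \frac{7384}{5}$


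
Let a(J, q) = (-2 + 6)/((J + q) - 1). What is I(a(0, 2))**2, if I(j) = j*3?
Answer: 144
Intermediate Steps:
a(J, q) = 4/(-1 + J + q)
I(j) = 3*j
I(a(0, 2))**2 = (3*(4/(-1 + 0 + 2)))**2 = (3*(4/1))**2 = (3*(4*1))**2 = (3*4)**2 = 12**2 = 144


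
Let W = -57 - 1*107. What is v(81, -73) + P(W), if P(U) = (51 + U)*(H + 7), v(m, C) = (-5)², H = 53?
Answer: -6755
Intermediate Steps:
W = -164 (W = -57 - 107 = -164)
v(m, C) = 25
P(U) = 3060 + 60*U (P(U) = (51 + U)*(53 + 7) = (51 + U)*60 = 3060 + 60*U)
v(81, -73) + P(W) = 25 + (3060 + 60*(-164)) = 25 + (3060 - 9840) = 25 - 6780 = -6755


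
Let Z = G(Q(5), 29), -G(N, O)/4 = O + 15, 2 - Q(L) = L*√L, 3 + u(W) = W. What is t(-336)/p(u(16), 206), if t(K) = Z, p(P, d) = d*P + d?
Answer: -44/721 ≈ -0.061026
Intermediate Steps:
u(W) = -3 + W
Q(L) = 2 - L^(3/2) (Q(L) = 2 - L*√L = 2 - L^(3/2))
p(P, d) = d + P*d (p(P, d) = P*d + d = d + P*d)
G(N, O) = -60 - 4*O (G(N, O) = -4*(O + 15) = -4*(15 + O) = -60 - 4*O)
Z = -176 (Z = -60 - 4*29 = -60 - 116 = -176)
t(K) = -176
t(-336)/p(u(16), 206) = -176*1/(206*(1 + (-3 + 16))) = -176*1/(206*(1 + 13)) = -176/(206*14) = -176/2884 = -176*1/2884 = -44/721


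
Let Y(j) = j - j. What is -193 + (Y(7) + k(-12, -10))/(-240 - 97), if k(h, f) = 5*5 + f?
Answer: -65056/337 ≈ -193.04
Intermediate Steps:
k(h, f) = 25 + f
Y(j) = 0
-193 + (Y(7) + k(-12, -10))/(-240 - 97) = -193 + (0 + (25 - 10))/(-240 - 97) = -193 + (0 + 15)/(-337) = -193 + 15*(-1/337) = -193 - 15/337 = -65056/337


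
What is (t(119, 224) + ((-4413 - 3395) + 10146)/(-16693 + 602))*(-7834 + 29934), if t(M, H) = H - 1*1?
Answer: 79249605500/16091 ≈ 4.9251e+6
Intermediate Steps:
t(M, H) = -1 + H (t(M, H) = H - 1 = -1 + H)
(t(119, 224) + ((-4413 - 3395) + 10146)/(-16693 + 602))*(-7834 + 29934) = ((-1 + 224) + ((-4413 - 3395) + 10146)/(-16693 + 602))*(-7834 + 29934) = (223 + (-7808 + 10146)/(-16091))*22100 = (223 + 2338*(-1/16091))*22100 = (223 - 2338/16091)*22100 = (3585955/16091)*22100 = 79249605500/16091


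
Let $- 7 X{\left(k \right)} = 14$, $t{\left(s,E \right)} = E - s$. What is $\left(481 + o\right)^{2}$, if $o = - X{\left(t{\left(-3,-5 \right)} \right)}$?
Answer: $233289$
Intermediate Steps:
$X{\left(k \right)} = -2$ ($X{\left(k \right)} = \left(- \frac{1}{7}\right) 14 = -2$)
$o = 2$ ($o = \left(-1\right) \left(-2\right) = 2$)
$\left(481 + o\right)^{2} = \left(481 + 2\right)^{2} = 483^{2} = 233289$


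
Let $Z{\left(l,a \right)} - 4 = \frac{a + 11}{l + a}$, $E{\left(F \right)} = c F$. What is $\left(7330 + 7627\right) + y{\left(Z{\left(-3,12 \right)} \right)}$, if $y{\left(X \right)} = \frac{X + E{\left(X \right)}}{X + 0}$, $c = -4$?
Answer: $14954$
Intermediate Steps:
$E{\left(F \right)} = - 4 F$
$Z{\left(l,a \right)} = 4 + \frac{11 + a}{a + l}$ ($Z{\left(l,a \right)} = 4 + \frac{a + 11}{l + a} = 4 + \frac{11 + a}{a + l}$)
$y{\left(X \right)} = -3$ ($y{\left(X \right)} = \frac{X - 4 X}{X + 0} = \frac{\left(-3\right) X}{X} = -3$)
$\left(7330 + 7627\right) + y{\left(Z{\left(-3,12 \right)} \right)} = \left(7330 + 7627\right) - 3 = 14957 - 3 = 14954$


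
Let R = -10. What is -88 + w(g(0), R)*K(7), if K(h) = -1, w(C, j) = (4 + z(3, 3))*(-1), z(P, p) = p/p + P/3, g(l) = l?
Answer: -82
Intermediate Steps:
z(P, p) = 1 + P/3 (z(P, p) = 1 + P*(⅓) = 1 + P/3)
w(C, j) = -6 (w(C, j) = (4 + (1 + (⅓)*3))*(-1) = (4 + (1 + 1))*(-1) = (4 + 2)*(-1) = 6*(-1) = -6)
-88 + w(g(0), R)*K(7) = -88 - 6*(-1) = -88 + 6 = -82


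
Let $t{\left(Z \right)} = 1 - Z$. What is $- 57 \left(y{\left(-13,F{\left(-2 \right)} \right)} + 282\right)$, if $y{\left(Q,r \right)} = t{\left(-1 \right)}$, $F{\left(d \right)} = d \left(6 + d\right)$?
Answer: $-16188$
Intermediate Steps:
$y{\left(Q,r \right)} = 2$ ($y{\left(Q,r \right)} = 1 - -1 = 1 + 1 = 2$)
$- 57 \left(y{\left(-13,F{\left(-2 \right)} \right)} + 282\right) = - 57 \left(2 + 282\right) = \left(-57\right) 284 = -16188$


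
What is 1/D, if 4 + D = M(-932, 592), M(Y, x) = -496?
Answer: -1/500 ≈ -0.0020000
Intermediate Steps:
D = -500 (D = -4 - 496 = -500)
1/D = 1/(-500) = -1/500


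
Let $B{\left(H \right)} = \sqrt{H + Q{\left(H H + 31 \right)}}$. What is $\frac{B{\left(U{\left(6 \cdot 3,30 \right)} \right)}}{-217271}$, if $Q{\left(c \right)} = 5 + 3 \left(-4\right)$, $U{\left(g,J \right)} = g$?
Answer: $- \frac{\sqrt{11}}{217271} \approx -1.5265 \cdot 10^{-5}$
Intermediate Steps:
$Q{\left(c \right)} = -7$ ($Q{\left(c \right)} = 5 - 12 = -7$)
$B{\left(H \right)} = \sqrt{-7 + H}$ ($B{\left(H \right)} = \sqrt{H - 7} = \sqrt{-7 + H}$)
$\frac{B{\left(U{\left(6 \cdot 3,30 \right)} \right)}}{-217271} = \frac{\sqrt{-7 + 6 \cdot 3}}{-217271} = \sqrt{-7 + 18} \left(- \frac{1}{217271}\right) = \sqrt{11} \left(- \frac{1}{217271}\right) = - \frac{\sqrt{11}}{217271}$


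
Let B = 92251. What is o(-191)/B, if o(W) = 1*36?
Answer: 36/92251 ≈ 0.00039024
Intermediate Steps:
o(W) = 36
o(-191)/B = 36/92251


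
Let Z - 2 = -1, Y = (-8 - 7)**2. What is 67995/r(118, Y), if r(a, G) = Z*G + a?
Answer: 67995/343 ≈ 198.24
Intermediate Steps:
Y = 225 (Y = (-15)**2 = 225)
Z = 1 (Z = 2 - 1 = 1)
r(a, G) = G + a (r(a, G) = 1*G + a = G + a)
67995/r(118, Y) = 67995/(225 + 118) = 67995/343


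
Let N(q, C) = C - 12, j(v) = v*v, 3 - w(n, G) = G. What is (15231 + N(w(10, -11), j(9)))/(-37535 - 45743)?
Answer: -7650/41639 ≈ -0.18372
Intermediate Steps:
w(n, G) = 3 - G
j(v) = v**2
N(q, C) = -12 + C
(15231 + N(w(10, -11), j(9)))/(-37535 - 45743) = (15231 + (-12 + 9**2))/(-37535 - 45743) = (15231 + (-12 + 81))/(-83278) = (15231 + 69)*(-1/83278) = 15300*(-1/83278) = -7650/41639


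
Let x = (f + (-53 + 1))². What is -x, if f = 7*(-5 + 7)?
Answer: -1444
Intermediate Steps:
f = 14 (f = 7*2 = 14)
x = 1444 (x = (14 + (-53 + 1))² = (14 - 52)² = (-38)² = 1444)
-x = -1*1444 = -1444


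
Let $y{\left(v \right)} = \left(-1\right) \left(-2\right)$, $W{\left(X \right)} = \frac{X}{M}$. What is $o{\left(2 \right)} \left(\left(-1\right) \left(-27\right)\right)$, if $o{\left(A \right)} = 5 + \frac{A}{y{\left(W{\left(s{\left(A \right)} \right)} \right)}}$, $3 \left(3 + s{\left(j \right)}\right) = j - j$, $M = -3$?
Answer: $162$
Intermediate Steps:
$s{\left(j \right)} = -3$ ($s{\left(j \right)} = -3 + \frac{j - j}{3} = -3 + \frac{1}{3} \cdot 0 = -3 + 0 = -3$)
$W{\left(X \right)} = - \frac{X}{3}$ ($W{\left(X \right)} = \frac{X}{-3} = X \left(- \frac{1}{3}\right) = - \frac{X}{3}$)
$y{\left(v \right)} = 2$
$o{\left(A \right)} = 5 + \frac{A}{2}$
$o{\left(2 \right)} \left(\left(-1\right) \left(-27\right)\right) = \left(5 + \frac{1}{2} \cdot 2\right) \left(\left(-1\right) \left(-27\right)\right) = \left(5 + 1\right) 27 = 6 \cdot 27 = 162$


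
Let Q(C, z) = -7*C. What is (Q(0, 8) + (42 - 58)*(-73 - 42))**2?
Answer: 3385600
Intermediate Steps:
(Q(0, 8) + (42 - 58)*(-73 - 42))**2 = (-7*0 + (42 - 58)*(-73 - 42))**2 = (0 - 16*(-115))**2 = (0 + 1840)**2 = 1840**2 = 3385600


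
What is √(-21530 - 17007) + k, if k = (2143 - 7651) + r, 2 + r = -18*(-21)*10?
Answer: -1730 + I*√38537 ≈ -1730.0 + 196.31*I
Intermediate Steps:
r = 3778 (r = -2 - 18*(-21)*10 = -2 + 378*10 = -2 + 3780 = 3778)
k = -1730 (k = (2143 - 7651) + 3778 = -5508 + 3778 = -1730)
√(-21530 - 17007) + k = √(-21530 - 17007) - 1730 = √(-38537) - 1730 = I*√38537 - 1730 = -1730 + I*√38537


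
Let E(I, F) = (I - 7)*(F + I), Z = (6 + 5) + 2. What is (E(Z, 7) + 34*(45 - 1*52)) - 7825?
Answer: -7943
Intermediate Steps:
Z = 13 (Z = 11 + 2 = 13)
E(I, F) = (-7 + I)*(F + I)
(E(Z, 7) + 34*(45 - 1*52)) - 7825 = ((13² - 7*7 - 7*13 + 7*13) + 34*(45 - 1*52)) - 7825 = ((169 - 49 - 91 + 91) + 34*(45 - 52)) - 7825 = (120 + 34*(-7)) - 7825 = (120 - 238) - 7825 = -118 - 7825 = -7943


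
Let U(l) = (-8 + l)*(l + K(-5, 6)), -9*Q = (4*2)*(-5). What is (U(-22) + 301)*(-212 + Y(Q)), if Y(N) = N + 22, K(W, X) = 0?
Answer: -1604870/9 ≈ -1.7832e+5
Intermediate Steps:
Q = 40/9 (Q = -4*2*(-5)/9 = -8*(-5)/9 = -⅑*(-40) = 40/9 ≈ 4.4444)
Y(N) = 22 + N
U(l) = l*(-8 + l) (U(l) = (-8 + l)*(l + 0) = (-8 + l)*l = l*(-8 + l))
(U(-22) + 301)*(-212 + Y(Q)) = (-22*(-8 - 22) + 301)*(-212 + (22 + 40/9)) = (-22*(-30) + 301)*(-212 + 238/9) = (660 + 301)*(-1670/9) = 961*(-1670/9) = -1604870/9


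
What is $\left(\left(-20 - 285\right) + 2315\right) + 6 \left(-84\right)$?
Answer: $1506$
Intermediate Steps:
$\left(\left(-20 - 285\right) + 2315\right) + 6 \left(-84\right) = \left(\left(-20 - 285\right) + 2315\right) - 504 = \left(-305 + 2315\right) - 504 = 2010 - 504 = 1506$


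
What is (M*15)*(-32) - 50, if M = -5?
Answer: 2350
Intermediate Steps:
(M*15)*(-32) - 50 = -5*15*(-32) - 50 = -75*(-32) - 50 = 2400 - 50 = 2350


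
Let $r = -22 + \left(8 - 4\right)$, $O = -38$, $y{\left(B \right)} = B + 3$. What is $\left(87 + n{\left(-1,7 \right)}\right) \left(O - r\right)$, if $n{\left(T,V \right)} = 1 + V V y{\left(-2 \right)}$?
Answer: $-2740$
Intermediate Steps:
$y{\left(B \right)} = 3 + B$
$n{\left(T,V \right)} = 1 + V^{2}$ ($n{\left(T,V \right)} = 1 + V V \left(3 - 2\right) = 1 + V^{2} \cdot 1 = 1 + V^{2}$)
$r = -18$ ($r = -22 + \left(8 - 4\right) = -22 + 4 = -18$)
$\left(87 + n{\left(-1,7 \right)}\right) \left(O - r\right) = \left(87 + \left(1 + 7^{2}\right)\right) \left(-38 - -18\right) = \left(87 + \left(1 + 49\right)\right) \left(-38 + 18\right) = \left(87 + 50\right) \left(-20\right) = 137 \left(-20\right) = -2740$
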